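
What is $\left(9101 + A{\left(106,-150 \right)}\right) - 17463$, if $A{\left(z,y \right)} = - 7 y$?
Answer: $-7312$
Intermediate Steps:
$\left(9101 + A{\left(106,-150 \right)}\right) - 17463 = \left(9101 - -1050\right) - 17463 = \left(9101 + 1050\right) - 17463 = 10151 - 17463 = -7312$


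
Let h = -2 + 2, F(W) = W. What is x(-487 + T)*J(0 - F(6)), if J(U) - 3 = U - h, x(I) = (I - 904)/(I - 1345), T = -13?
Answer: -468/205 ≈ -2.2829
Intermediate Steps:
h = 0
x(I) = (-904 + I)/(-1345 + I)
J(U) = 3 + U (J(U) = 3 + (U - 1*0) = 3 + (U + 0) = 3 + U)
x(-487 + T)*J(0 - F(6)) = ((-904 + (-487 - 13))/(-1345 + (-487 - 13)))*(3 + (0 - 1*6)) = ((-904 - 500)/(-1345 - 500))*(3 + (0 - 6)) = (-1404/(-1845))*(3 - 6) = -1/1845*(-1404)*(-3) = (156/205)*(-3) = -468/205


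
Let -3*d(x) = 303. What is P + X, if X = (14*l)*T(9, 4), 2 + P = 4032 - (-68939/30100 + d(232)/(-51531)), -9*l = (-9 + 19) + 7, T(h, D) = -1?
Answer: 18886295638127/4653249300 ≈ 4058.7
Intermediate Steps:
d(x) = -101 (d(x) = -⅓*303 = -101)
l = -17/9 (l = -((-9 + 19) + 7)/9 = -(10 + 7)/9 = -⅑*17 = -17/9 ≈ -1.8889)
P = 6254414348509/1551083100 (P = -2 + (4032 - (-68939/30100 - 101/(-51531))) = -2 + (4032 - (-68939*1/30100 - 101*(-1/51531))) = -2 + (4032 - (-68939/30100 + 101/51531)) = -2 + (4032 - 1*(-3549455509/1551083100)) = -2 + (4032 + 3549455509/1551083100) = -2 + 6257516514709/1551083100 = 6254414348509/1551083100 ≈ 4032.3)
X = 238/9 (X = (14*(-17/9))*(-1) = -238/9*(-1) = 238/9 ≈ 26.444)
P + X = 6254414348509/1551083100 + 238/9 = 18886295638127/4653249300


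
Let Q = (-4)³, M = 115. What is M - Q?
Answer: 179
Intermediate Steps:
Q = -64
M - Q = 115 - 1*(-64) = 115 + 64 = 179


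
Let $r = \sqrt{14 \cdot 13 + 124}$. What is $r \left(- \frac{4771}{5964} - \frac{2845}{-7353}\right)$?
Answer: $- \frac{6037861 \sqrt{34}}{4872588} \approx -7.2254$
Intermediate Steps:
$r = 3 \sqrt{34}$ ($r = \sqrt{182 + 124} = \sqrt{306} = 3 \sqrt{34} \approx 17.493$)
$r \left(- \frac{4771}{5964} - \frac{2845}{-7353}\right) = 3 \sqrt{34} \left(- \frac{4771}{5964} - \frac{2845}{-7353}\right) = 3 \sqrt{34} \left(\left(-4771\right) \frac{1}{5964} - - \frac{2845}{7353}\right) = 3 \sqrt{34} \left(- \frac{4771}{5964} + \frac{2845}{7353}\right) = 3 \sqrt{34} \left(- \frac{6037861}{14617764}\right) = - \frac{6037861 \sqrt{34}}{4872588}$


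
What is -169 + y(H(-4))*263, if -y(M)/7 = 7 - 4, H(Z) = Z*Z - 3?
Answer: -5692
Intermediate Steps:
H(Z) = -3 + Z² (H(Z) = Z² - 3 = -3 + Z²)
y(M) = -21 (y(M) = -7*(7 - 4) = -7*3 = -21)
-169 + y(H(-4))*263 = -169 - 21*263 = -169 - 5523 = -5692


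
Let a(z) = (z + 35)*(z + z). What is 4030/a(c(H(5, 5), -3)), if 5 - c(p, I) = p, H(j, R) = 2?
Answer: 2015/114 ≈ 17.675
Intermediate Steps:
c(p, I) = 5 - p
a(z) = 2*z*(35 + z) (a(z) = (35 + z)*(2*z) = 2*z*(35 + z))
4030/a(c(H(5, 5), -3)) = 4030/((2*(5 - 1*2)*(35 + (5 - 1*2)))) = 4030/((2*(5 - 2)*(35 + (5 - 2)))) = 4030/((2*3*(35 + 3))) = 4030/((2*3*38)) = 4030/228 = 4030*(1/228) = 2015/114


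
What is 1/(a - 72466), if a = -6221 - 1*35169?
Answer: -1/113856 ≈ -8.7830e-6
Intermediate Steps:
a = -41390 (a = -6221 - 35169 = -41390)
1/(a - 72466) = 1/(-41390 - 72466) = 1/(-113856) = -1/113856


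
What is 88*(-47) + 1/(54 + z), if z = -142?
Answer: -363969/88 ≈ -4136.0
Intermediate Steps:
88*(-47) + 1/(54 + z) = 88*(-47) + 1/(54 - 142) = -4136 + 1/(-88) = -4136 - 1/88 = -363969/88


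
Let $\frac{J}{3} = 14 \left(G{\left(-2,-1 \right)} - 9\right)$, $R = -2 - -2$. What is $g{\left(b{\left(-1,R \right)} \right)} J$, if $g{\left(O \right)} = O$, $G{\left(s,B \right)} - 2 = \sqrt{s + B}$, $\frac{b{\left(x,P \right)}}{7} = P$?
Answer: $0$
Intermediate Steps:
$R = 0$ ($R = -2 + 2 = 0$)
$b{\left(x,P \right)} = 7 P$
$G{\left(s,B \right)} = 2 + \sqrt{B + s}$ ($G{\left(s,B \right)} = 2 + \sqrt{s + B} = 2 + \sqrt{B + s}$)
$J = -294 + 42 i \sqrt{3}$ ($J = 3 \cdot 14 \left(\left(2 + \sqrt{-1 - 2}\right) - 9\right) = 3 \cdot 14 \left(\left(2 + \sqrt{-3}\right) - 9\right) = 3 \cdot 14 \left(\left(2 + i \sqrt{3}\right) - 9\right) = 3 \cdot 14 \left(-7 + i \sqrt{3}\right) = 3 \left(-98 + 14 i \sqrt{3}\right) = -294 + 42 i \sqrt{3} \approx -294.0 + 72.746 i$)
$g{\left(b{\left(-1,R \right)} \right)} J = 7 \cdot 0 \left(-294 + 42 i \sqrt{3}\right) = 0 \left(-294 + 42 i \sqrt{3}\right) = 0$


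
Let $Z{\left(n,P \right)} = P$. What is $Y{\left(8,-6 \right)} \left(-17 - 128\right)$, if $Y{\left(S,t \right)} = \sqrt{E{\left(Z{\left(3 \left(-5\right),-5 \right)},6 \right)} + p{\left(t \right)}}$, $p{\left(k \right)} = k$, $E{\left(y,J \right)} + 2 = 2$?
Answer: $- 145 i \sqrt{6} \approx - 355.18 i$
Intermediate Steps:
$E{\left(y,J \right)} = 0$ ($E{\left(y,J \right)} = -2 + 2 = 0$)
$Y{\left(S,t \right)} = \sqrt{t}$ ($Y{\left(S,t \right)} = \sqrt{0 + t} = \sqrt{t}$)
$Y{\left(8,-6 \right)} \left(-17 - 128\right) = \sqrt{-6} \left(-17 - 128\right) = i \sqrt{6} \left(-145\right) = - 145 i \sqrt{6}$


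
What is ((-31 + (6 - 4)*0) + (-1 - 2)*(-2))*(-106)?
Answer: 2650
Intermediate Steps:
((-31 + (6 - 4)*0) + (-1 - 2)*(-2))*(-106) = ((-31 + 2*0) - 3*(-2))*(-106) = ((-31 + 0) + 6)*(-106) = (-31 + 6)*(-106) = -25*(-106) = 2650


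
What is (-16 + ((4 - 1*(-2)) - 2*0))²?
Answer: 100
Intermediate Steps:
(-16 + ((4 - 1*(-2)) - 2*0))² = (-16 + ((4 + 2) + 0))² = (-16 + (6 + 0))² = (-16 + 6)² = (-10)² = 100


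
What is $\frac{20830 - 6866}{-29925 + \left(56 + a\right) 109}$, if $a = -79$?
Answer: $- \frac{3491}{8108} \approx -0.43056$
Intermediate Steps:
$\frac{20830 - 6866}{-29925 + \left(56 + a\right) 109} = \frac{20830 - 6866}{-29925 + \left(56 - 79\right) 109} = \frac{13964}{-29925 - 2507} = \frac{13964}{-32432} = 13964 \left(- \frac{1}{32432}\right) = - \frac{3491}{8108}$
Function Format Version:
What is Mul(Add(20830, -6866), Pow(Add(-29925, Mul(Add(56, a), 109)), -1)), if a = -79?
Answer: Rational(-3491, 8108) ≈ -0.43056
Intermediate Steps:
Mul(Add(20830, -6866), Pow(Add(-29925, Mul(Add(56, a), 109)), -1)) = Mul(Add(20830, -6866), Pow(Add(-29925, Mul(Add(56, -79), 109)), -1)) = Mul(13964, Pow(Add(-29925, Mul(-23, 109)), -1)) = Mul(13964, Pow(Add(-29925, -2507), -1)) = Mul(13964, Pow(-32432, -1)) = Mul(13964, Rational(-1, 32432)) = Rational(-3491, 8108)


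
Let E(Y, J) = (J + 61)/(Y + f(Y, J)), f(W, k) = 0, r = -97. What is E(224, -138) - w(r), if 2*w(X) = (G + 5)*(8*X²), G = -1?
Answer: -4817419/32 ≈ -1.5054e+5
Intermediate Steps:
E(Y, J) = (61 + J)/Y (E(Y, J) = (J + 61)/(Y + 0) = (61 + J)/Y)
w(X) = 16*X² (w(X) = ((-1 + 5)*(8*X²))/2 = (4*(8*X²))/2 = (32*X²)/2 = 16*X²)
E(224, -138) - w(r) = (61 - 138)/224 - 16*(-97)² = (1/224)*(-77) - 16*9409 = -11/32 - 1*150544 = -11/32 - 150544 = -4817419/32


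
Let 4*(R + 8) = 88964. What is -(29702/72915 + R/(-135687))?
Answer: -803018693/3297872535 ≈ -0.24350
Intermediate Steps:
R = 22233 (R = -8 + (1/4)*88964 = -8 + 22241 = 22233)
-(29702/72915 + R/(-135687)) = -(29702/72915 + 22233/(-135687)) = -(29702*(1/72915) + 22233*(-1/135687)) = -(29702/72915 - 7411/45229) = -1*803018693/3297872535 = -803018693/3297872535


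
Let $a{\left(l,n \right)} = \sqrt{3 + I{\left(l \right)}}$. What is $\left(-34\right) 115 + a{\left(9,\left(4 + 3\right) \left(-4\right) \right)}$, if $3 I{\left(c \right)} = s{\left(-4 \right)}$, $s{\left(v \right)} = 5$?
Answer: $-3910 + \frac{\sqrt{42}}{3} \approx -3907.8$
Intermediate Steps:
$I{\left(c \right)} = \frac{5}{3}$ ($I{\left(c \right)} = \frac{1}{3} \cdot 5 = \frac{5}{3}$)
$a{\left(l,n \right)} = \frac{\sqrt{42}}{3}$ ($a{\left(l,n \right)} = \sqrt{3 + \frac{5}{3}} = \sqrt{\frac{14}{3}} = \frac{\sqrt{42}}{3}$)
$\left(-34\right) 115 + a{\left(9,\left(4 + 3\right) \left(-4\right) \right)} = \left(-34\right) 115 + \frac{\sqrt{42}}{3} = -3910 + \frac{\sqrt{42}}{3}$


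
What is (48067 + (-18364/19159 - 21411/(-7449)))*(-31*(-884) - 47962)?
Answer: -3616191270273420/3659369 ≈ -9.8820e+8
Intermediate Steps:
(48067 + (-18364/19159 - 21411/(-7449)))*(-31*(-884) - 47962) = (48067 + (-18364*1/19159 - 21411*(-1/7449)))*(27404 - 47962) = (48067 + (-18364/19159 + 549/191))*(-20558) = (48067 + 7010767/3659369)*(-20558) = (175901900490/3659369)*(-20558) = -3616191270273420/3659369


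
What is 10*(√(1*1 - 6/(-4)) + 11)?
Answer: 110 + 5*√10 ≈ 125.81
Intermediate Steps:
10*(√(1*1 - 6/(-4)) + 11) = 10*(√(1 - 6*(-¼)) + 11) = 10*(√(1 + 3/2) + 11) = 10*(√(5/2) + 11) = 10*(√10/2 + 11) = 10*(11 + √10/2) = 110 + 5*√10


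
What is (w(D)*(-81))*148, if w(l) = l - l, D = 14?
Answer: 0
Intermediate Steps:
w(l) = 0
(w(D)*(-81))*148 = (0*(-81))*148 = 0*148 = 0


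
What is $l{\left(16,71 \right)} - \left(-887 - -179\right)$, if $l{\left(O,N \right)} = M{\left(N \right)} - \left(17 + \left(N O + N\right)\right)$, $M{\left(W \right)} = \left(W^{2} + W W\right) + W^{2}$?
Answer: $14607$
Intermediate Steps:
$M{\left(W \right)} = 3 W^{2}$ ($M{\left(W \right)} = \left(W^{2} + W^{2}\right) + W^{2} = 2 W^{2} + W^{2} = 3 W^{2}$)
$l{\left(O,N \right)} = -17 - N + 3 N^{2} - N O$ ($l{\left(O,N \right)} = 3 N^{2} - \left(17 + \left(N O + N\right)\right) = 3 N^{2} - \left(17 + \left(N + N O\right)\right) = 3 N^{2} - \left(17 + N + N O\right) = -17 - N + 3 N^{2} - N O$)
$l{\left(16,71 \right)} - \left(-887 - -179\right) = \left(-17 - 71 + 3 \cdot 71^{2} - 71 \cdot 16\right) - \left(-887 - -179\right) = \left(-17 - 71 + 3 \cdot 5041 - 1136\right) - \left(-887 + 179\right) = \left(-17 - 71 + 15123 - 1136\right) - -708 = 13899 + 708 = 14607$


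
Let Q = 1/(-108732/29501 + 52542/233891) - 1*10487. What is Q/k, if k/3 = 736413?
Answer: -35778726560383/7537101211336590 ≈ -0.0047470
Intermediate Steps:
k = 2209239 (k = 3*736413 = 2209239)
Q = -35778726560383/3411627810 (Q = 1/(-108732*1/29501 + 52542*(1/233891)) - 10487 = 1/(-108732/29501 + 7506/33413) - 10487 = 1/(-3411627810/985716913) - 10487 = -985716913/3411627810 - 10487 = -35778726560383/3411627810 ≈ -10487.)
Q/k = -35778726560383/3411627810/2209239 = -35778726560383/3411627810*1/2209239 = -35778726560383/7537101211336590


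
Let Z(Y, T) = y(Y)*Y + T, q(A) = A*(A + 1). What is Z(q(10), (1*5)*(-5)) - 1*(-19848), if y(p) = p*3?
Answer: 56123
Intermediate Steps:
y(p) = 3*p
q(A) = A*(1 + A)
Z(Y, T) = T + 3*Y**2 (Z(Y, T) = (3*Y)*Y + T = 3*Y**2 + T = T + 3*Y**2)
Z(q(10), (1*5)*(-5)) - 1*(-19848) = ((1*5)*(-5) + 3*(10*(1 + 10))**2) - 1*(-19848) = (5*(-5) + 3*(10*11)**2) + 19848 = (-25 + 3*110**2) + 19848 = (-25 + 3*12100) + 19848 = (-25 + 36300) + 19848 = 36275 + 19848 = 56123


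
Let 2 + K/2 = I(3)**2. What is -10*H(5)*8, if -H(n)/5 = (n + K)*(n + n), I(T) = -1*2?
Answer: 36000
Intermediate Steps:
I(T) = -2
K = 4 (K = -4 + 2*(-2)**2 = -4 + 2*4 = -4 + 8 = 4)
H(n) = -10*n*(4 + n) (H(n) = -5*(n + 4)*(n + n) = -5*(4 + n)*2*n = -10*n*(4 + n))
-10*H(5)*8 = -(-100)*5*(4 + 5)*8 = -(-100)*5*9*8 = -10*(-450)*8 = 4500*8 = 36000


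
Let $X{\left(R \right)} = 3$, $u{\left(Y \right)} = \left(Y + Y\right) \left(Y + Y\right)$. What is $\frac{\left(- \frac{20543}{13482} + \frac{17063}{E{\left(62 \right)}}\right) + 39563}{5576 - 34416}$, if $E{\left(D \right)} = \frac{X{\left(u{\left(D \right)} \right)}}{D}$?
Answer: $- \frac{5287597387}{388820880} \approx -13.599$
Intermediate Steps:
$u{\left(Y \right)} = 4 Y^{2}$ ($u{\left(Y \right)} = 2 Y 2 Y = 4 Y^{2}$)
$E{\left(D \right)} = \frac{3}{D}$
$\frac{\left(- \frac{20543}{13482} + \frac{17063}{E{\left(62 \right)}}\right) + 39563}{5576 - 34416} = \frac{\left(- \frac{20543}{13482} + \frac{17063}{3 \cdot \frac{1}{62}}\right) + 39563}{5576 - 34416} = \frac{\left(\left(-20543\right) \frac{1}{13482} + \frac{17063}{3 \cdot \frac{1}{62}}\right) + 39563}{5576 - 34416} = \frac{\left(- \frac{20543}{13482} + \frac{17063}{\frac{3}{62}}\right) + 39563}{5576 - 34416} = \frac{\left(- \frac{20543}{13482} + 17063 \cdot \frac{62}{3}\right) + 39563}{-28840} = \left(\left(- \frac{20543}{13482} + \frac{1057906}{3}\right) + 39563\right) \left(- \frac{1}{28840}\right) = \left(\frac{4754209021}{13482} + 39563\right) \left(- \frac{1}{28840}\right) = \frac{5287597387}{13482} \left(- \frac{1}{28840}\right) = - \frac{5287597387}{388820880}$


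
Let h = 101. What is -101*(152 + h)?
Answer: -25553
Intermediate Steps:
-101*(152 + h) = -101*(152 + 101) = -101*253 = -25553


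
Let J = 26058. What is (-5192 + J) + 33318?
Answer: 54184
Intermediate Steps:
(-5192 + J) + 33318 = (-5192 + 26058) + 33318 = 20866 + 33318 = 54184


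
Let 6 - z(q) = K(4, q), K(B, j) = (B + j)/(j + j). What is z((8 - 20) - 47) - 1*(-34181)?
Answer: 4034011/118 ≈ 34187.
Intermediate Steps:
K(B, j) = (B + j)/(2*j) (K(B, j) = (B + j)/((2*j)) = (B + j)*(1/(2*j)) = (B + j)/(2*j))
z(q) = 6 - (4 + q)/(2*q)
z((8 - 20) - 47) - 1*(-34181) = (11/2 - 2/((8 - 20) - 47)) - 1*(-34181) = (11/2 - 2/(-12 - 47)) + 34181 = (11/2 - 2/(-59)) + 34181 = (11/2 - 2*(-1/59)) + 34181 = (11/2 + 2/59) + 34181 = 653/118 + 34181 = 4034011/118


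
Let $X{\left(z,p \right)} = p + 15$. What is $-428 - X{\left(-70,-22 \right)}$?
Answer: $-421$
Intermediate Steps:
$X{\left(z,p \right)} = 15 + p$
$-428 - X{\left(-70,-22 \right)} = -428 - \left(15 - 22\right) = -428 - -7 = -428 + 7 = -421$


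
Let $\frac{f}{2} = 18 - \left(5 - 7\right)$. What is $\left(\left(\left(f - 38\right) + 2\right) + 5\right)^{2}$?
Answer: $81$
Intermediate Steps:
$f = 40$ ($f = 2 \left(18 - \left(5 - 7\right)\right) = 2 \left(18 - -2\right) = 2 \left(18 + 2\right) = 2 \cdot 20 = 40$)
$\left(\left(\left(f - 38\right) + 2\right) + 5\right)^{2} = \left(\left(\left(40 - 38\right) + 2\right) + 5\right)^{2} = \left(\left(2 + 2\right) + 5\right)^{2} = \left(4 + 5\right)^{2} = 9^{2} = 81$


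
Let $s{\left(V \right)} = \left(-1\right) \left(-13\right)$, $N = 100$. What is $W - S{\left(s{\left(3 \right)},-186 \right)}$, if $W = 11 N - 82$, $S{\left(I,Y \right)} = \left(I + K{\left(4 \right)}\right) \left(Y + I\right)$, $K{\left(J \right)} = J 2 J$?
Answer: $8803$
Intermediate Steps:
$K{\left(J \right)} = 2 J^{2}$ ($K{\left(J \right)} = 2 J J = 2 J^{2}$)
$s{\left(V \right)} = 13$
$S{\left(I,Y \right)} = \left(32 + I\right) \left(I + Y\right)$ ($S{\left(I,Y \right)} = \left(I + 2 \cdot 4^{2}\right) \left(Y + I\right) = \left(I + 2 \cdot 16\right) \left(I + Y\right) = \left(I + 32\right) \left(I + Y\right) = \left(32 + I\right) \left(I + Y\right)$)
$W = 1018$ ($W = 11 \cdot 100 - 82 = 1100 - 82 = 1018$)
$W - S{\left(s{\left(3 \right)},-186 \right)} = 1018 - \left(13^{2} + 32 \cdot 13 + 32 \left(-186\right) + 13 \left(-186\right)\right) = 1018 - \left(169 + 416 - 5952 - 2418\right) = 1018 - -7785 = 1018 + 7785 = 8803$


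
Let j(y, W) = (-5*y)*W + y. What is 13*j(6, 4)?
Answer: -1482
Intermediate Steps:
j(y, W) = y - 5*W*y (j(y, W) = -5*W*y + y = y - 5*W*y)
13*j(6, 4) = 13*(6*(1 - 5*4)) = 13*(6*(1 - 20)) = 13*(6*(-19)) = 13*(-114) = -1482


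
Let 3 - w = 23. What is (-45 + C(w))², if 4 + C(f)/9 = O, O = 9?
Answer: 0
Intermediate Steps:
w = -20 (w = 3 - 1*23 = 3 - 23 = -20)
C(f) = 45 (C(f) = -36 + 9*9 = -36 + 81 = 45)
(-45 + C(w))² = (-45 + 45)² = 0² = 0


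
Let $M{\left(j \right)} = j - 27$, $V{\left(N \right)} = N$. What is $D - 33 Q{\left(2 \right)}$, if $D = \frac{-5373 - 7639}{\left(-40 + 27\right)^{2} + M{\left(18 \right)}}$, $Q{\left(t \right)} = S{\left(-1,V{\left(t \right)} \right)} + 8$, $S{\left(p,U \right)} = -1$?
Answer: $- \frac{12493}{40} \approx -312.33$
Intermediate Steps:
$M{\left(j \right)} = -27 + j$
$Q{\left(t \right)} = 7$ ($Q{\left(t \right)} = -1 + 8 = 7$)
$D = - \frac{3253}{40}$ ($D = \frac{-5373 - 7639}{\left(-40 + 27\right)^{2} + \left(-27 + 18\right)} = - \frac{13012}{\left(-13\right)^{2} - 9} = - \frac{13012}{169 - 9} = - \frac{13012}{160} = \left(-13012\right) \frac{1}{160} = - \frac{3253}{40} \approx -81.325$)
$D - 33 Q{\left(2 \right)} = - \frac{3253}{40} - 231 = - \frac{12493}{40}$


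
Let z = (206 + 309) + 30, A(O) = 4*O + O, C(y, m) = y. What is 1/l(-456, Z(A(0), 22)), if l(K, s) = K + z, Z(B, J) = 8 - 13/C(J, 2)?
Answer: 1/89 ≈ 0.011236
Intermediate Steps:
A(O) = 5*O
z = 545 (z = 515 + 30 = 545)
Z(B, J) = 8 - 13/J
l(K, s) = 545 + K (l(K, s) = K + 545 = 545 + K)
1/l(-456, Z(A(0), 22)) = 1/(545 - 456) = 1/89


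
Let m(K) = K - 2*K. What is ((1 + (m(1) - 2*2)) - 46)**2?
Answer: 2500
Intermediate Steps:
m(K) = -K
((1 + (m(1) - 2*2)) - 46)**2 = ((1 + (-1*1 - 2*2)) - 46)**2 = ((1 + (-1 - 4)) - 46)**2 = ((1 - 5) - 46)**2 = (-4 - 46)**2 = (-50)**2 = 2500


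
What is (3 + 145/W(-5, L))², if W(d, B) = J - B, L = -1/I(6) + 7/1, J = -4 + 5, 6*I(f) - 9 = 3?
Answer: 66049/121 ≈ 545.86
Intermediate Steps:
I(f) = 2 (I(f) = 3/2 + (⅙)*3 = 3/2 + ½ = 2)
J = 1
L = 13/2 (L = -1/2 + 7/1 = -1*½ + 7*1 = -½ + 7 = 13/2 ≈ 6.5000)
W(d, B) = 1 - B
(3 + 145/W(-5, L))² = (3 + 145/(1 - 1*13/2))² = (3 + 145/(1 - 13/2))² = (3 + 145/(-11/2))² = (3 + 145*(-2/11))² = (3 - 290/11)² = (-257/11)² = 66049/121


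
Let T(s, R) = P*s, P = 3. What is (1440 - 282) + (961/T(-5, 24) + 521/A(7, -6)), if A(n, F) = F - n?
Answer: 205502/195 ≈ 1053.9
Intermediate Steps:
T(s, R) = 3*s
(1440 - 282) + (961/T(-5, 24) + 521/A(7, -6)) = (1440 - 282) + (961/((3*(-5))) + 521/(-6 - 1*7)) = 1158 + (961/(-15) + 521/(-6 - 7)) = 1158 + (961*(-1/15) + 521/(-13)) = 1158 + (-961/15 + 521*(-1/13)) = 1158 + (-961/15 - 521/13) = 1158 - 20308/195 = 205502/195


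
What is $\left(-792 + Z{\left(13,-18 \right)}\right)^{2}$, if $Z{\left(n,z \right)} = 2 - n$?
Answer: $644809$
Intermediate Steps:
$\left(-792 + Z{\left(13,-18 \right)}\right)^{2} = \left(-792 + \left(2 - 13\right)\right)^{2} = \left(-792 - 11\right)^{2} = \left(-803\right)^{2} = 644809$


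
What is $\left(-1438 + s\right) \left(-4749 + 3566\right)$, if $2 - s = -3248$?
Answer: $-2143596$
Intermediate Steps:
$s = 3250$ ($s = 2 - -3248 = 2 + 3248 = 3250$)
$\left(-1438 + s\right) \left(-4749 + 3566\right) = \left(-1438 + 3250\right) \left(-4749 + 3566\right) = 1812 \left(-1183\right) = -2143596$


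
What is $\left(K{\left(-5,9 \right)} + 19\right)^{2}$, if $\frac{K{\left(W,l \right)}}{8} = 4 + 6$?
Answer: $9801$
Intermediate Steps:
$K{\left(W,l \right)} = 80$ ($K{\left(W,l \right)} = 8 \left(4 + 6\right) = 8 \cdot 10 = 80$)
$\left(K{\left(-5,9 \right)} + 19\right)^{2} = \left(80 + 19\right)^{2} = 99^{2} = 9801$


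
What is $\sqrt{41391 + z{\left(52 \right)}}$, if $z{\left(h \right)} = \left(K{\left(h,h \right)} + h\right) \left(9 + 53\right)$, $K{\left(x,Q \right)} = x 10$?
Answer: $\sqrt{76855} \approx 277.23$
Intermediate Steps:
$K{\left(x,Q \right)} = 10 x$
$z{\left(h \right)} = 682 h$ ($z{\left(h \right)} = \left(10 h + h\right) \left(9 + 53\right) = 11 h 62 = 682 h$)
$\sqrt{41391 + z{\left(52 \right)}} = \sqrt{41391 + 682 \cdot 52} = \sqrt{41391 + 35464} = \sqrt{76855}$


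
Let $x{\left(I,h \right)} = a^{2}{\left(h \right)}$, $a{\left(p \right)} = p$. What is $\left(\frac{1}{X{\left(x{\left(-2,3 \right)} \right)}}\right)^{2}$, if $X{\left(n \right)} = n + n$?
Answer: $\frac{1}{324} \approx 0.0030864$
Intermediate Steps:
$x{\left(I,h \right)} = h^{2}$
$X{\left(n \right)} = 2 n$
$\left(\frac{1}{X{\left(x{\left(-2,3 \right)} \right)}}\right)^{2} = \left(\frac{1}{2 \cdot 3^{2}}\right)^{2} = \left(\frac{1}{2 \cdot 9}\right)^{2} = \left(\frac{1}{18}\right)^{2} = \frac{1}{324}$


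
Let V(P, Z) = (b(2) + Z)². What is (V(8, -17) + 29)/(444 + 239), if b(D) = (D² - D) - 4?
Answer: 390/683 ≈ 0.57101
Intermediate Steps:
b(D) = -4 + D² - D
V(P, Z) = (-2 + Z)² (V(P, Z) = ((-4 + 2² - 1*2) + Z)² = ((-4 + 4 - 2) + Z)² = (-2 + Z)²)
(V(8, -17) + 29)/(444 + 239) = ((-2 - 17)² + 29)/(444 + 239) = ((-19)² + 29)/683 = (361 + 29)*(1/683) = 390*(1/683) = 390/683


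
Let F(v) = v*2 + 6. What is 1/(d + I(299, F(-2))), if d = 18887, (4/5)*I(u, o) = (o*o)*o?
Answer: 1/18897 ≈ 5.2918e-5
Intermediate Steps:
F(v) = 6 + 2*v (F(v) = 2*v + 6 = 6 + 2*v)
I(u, o) = 5*o³/4 (I(u, o) = 5*((o*o)*o)/4 = 5*(o²*o)/4 = 5*o³/4)
1/(d + I(299, F(-2))) = 1/(18887 + 5*(6 + 2*(-2))³/4) = 1/(18887 + 5*(6 - 4)³/4) = 1/(18887 + (5/4)*2³) = 1/(18887 + (5/4)*8) = 1/(18887 + 10) = 1/18897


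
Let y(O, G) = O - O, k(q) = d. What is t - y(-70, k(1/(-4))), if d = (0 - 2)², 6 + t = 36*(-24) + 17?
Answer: -853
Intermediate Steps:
t = -853 (t = -6 + (36*(-24) + 17) = -6 + (-864 + 17) = -6 - 847 = -853)
d = 4 (d = (-2)² = 4)
k(q) = 4
y(O, G) = 0
t - y(-70, k(1/(-4))) = -853 - 1*0 = -853 + 0 = -853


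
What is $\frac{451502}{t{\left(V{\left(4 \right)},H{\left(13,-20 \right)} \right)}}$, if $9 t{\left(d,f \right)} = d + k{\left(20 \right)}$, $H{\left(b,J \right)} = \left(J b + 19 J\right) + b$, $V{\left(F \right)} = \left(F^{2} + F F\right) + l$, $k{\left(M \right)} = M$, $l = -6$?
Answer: $\frac{2031759}{23} \approx 88337.0$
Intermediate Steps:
$V{\left(F \right)} = -6 + 2 F^{2}$ ($V{\left(F \right)} = \left(F^{2} + F F\right) - 6 = \left(F^{2} + F^{2}\right) - 6 = 2 F^{2} - 6 = -6 + 2 F^{2}$)
$H{\left(b,J \right)} = b + 19 J + J b$ ($H{\left(b,J \right)} = \left(19 J + J b\right) + b = b + 19 J + J b$)
$t{\left(d,f \right)} = \frac{20}{9} + \frac{d}{9}$ ($t{\left(d,f \right)} = \frac{d + 20}{9} = \frac{20 + d}{9} = \frac{20}{9} + \frac{d}{9}$)
$\frac{451502}{t{\left(V{\left(4 \right)},H{\left(13,-20 \right)} \right)}} = \frac{451502}{\frac{20}{9} + \frac{-6 + 2 \cdot 4^{2}}{9}} = \frac{451502}{\frac{20}{9} + \frac{-6 + 2 \cdot 16}{9}} = \frac{451502}{\frac{20}{9} + \frac{-6 + 32}{9}} = \frac{451502}{\frac{20}{9} + \frac{1}{9} \cdot 26} = \frac{451502}{\frac{20}{9} + \frac{26}{9}} = \frac{451502}{\frac{46}{9}} = 451502 \cdot \frac{9}{46} = \frac{2031759}{23}$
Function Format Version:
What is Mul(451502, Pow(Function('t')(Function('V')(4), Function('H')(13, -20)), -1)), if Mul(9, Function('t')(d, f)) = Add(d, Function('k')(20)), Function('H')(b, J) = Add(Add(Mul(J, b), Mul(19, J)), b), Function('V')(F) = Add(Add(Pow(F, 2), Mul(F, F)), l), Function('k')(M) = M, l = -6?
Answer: Rational(2031759, 23) ≈ 88337.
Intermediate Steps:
Function('V')(F) = Add(-6, Mul(2, Pow(F, 2))) (Function('V')(F) = Add(Add(Pow(F, 2), Mul(F, F)), -6) = Add(Add(Pow(F, 2), Pow(F, 2)), -6) = Add(Mul(2, Pow(F, 2)), -6) = Add(-6, Mul(2, Pow(F, 2))))
Function('H')(b, J) = Add(b, Mul(19, J), Mul(J, b)) (Function('H')(b, J) = Add(Add(Mul(19, J), Mul(J, b)), b) = Add(b, Mul(19, J), Mul(J, b)))
Function('t')(d, f) = Add(Rational(20, 9), Mul(Rational(1, 9), d)) (Function('t')(d, f) = Mul(Rational(1, 9), Add(d, 20)) = Mul(Rational(1, 9), Add(20, d)) = Add(Rational(20, 9), Mul(Rational(1, 9), d)))
Mul(451502, Pow(Function('t')(Function('V')(4), Function('H')(13, -20)), -1)) = Mul(451502, Pow(Add(Rational(20, 9), Mul(Rational(1, 9), Add(-6, Mul(2, Pow(4, 2))))), -1)) = Mul(451502, Pow(Add(Rational(20, 9), Mul(Rational(1, 9), Add(-6, Mul(2, 16)))), -1)) = Mul(451502, Pow(Add(Rational(20, 9), Mul(Rational(1, 9), Add(-6, 32))), -1)) = Mul(451502, Pow(Add(Rational(20, 9), Mul(Rational(1, 9), 26)), -1)) = Mul(451502, Pow(Add(Rational(20, 9), Rational(26, 9)), -1)) = Mul(451502, Pow(Rational(46, 9), -1)) = Mul(451502, Rational(9, 46)) = Rational(2031759, 23)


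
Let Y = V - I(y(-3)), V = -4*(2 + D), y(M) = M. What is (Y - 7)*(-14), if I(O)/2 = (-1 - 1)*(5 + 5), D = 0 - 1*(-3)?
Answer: -182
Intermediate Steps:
D = 3 (D = 0 + 3 = 3)
I(O) = -40 (I(O) = 2*((-1 - 1)*(5 + 5)) = 2*(-2*10) = 2*(-20) = -40)
V = -20 (V = -4*(2 + 3) = -4*5 = -20)
Y = 20 (Y = -20 - 1*(-40) = -20 + 40 = 20)
(Y - 7)*(-14) = (20 - 7)*(-14) = 13*(-14) = -182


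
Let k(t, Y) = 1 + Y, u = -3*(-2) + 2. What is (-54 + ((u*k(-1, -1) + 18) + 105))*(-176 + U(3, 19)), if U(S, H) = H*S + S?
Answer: -8004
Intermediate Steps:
u = 8 (u = 6 + 2 = 8)
U(S, H) = S + H*S
(-54 + ((u*k(-1, -1) + 18) + 105))*(-176 + U(3, 19)) = (-54 + ((8*(1 - 1) + 18) + 105))*(-176 + 3*(1 + 19)) = (-54 + ((8*0 + 18) + 105))*(-176 + 3*20) = (-54 + ((0 + 18) + 105))*(-176 + 60) = (-54 + (18 + 105))*(-116) = (-54 + 123)*(-116) = 69*(-116) = -8004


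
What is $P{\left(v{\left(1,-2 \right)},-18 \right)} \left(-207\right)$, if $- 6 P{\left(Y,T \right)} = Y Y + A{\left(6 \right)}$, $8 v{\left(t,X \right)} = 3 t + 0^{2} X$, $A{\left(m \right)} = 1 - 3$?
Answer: $- \frac{8211}{128} \approx -64.148$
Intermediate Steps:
$A{\left(m \right)} = -2$
$v{\left(t,X \right)} = \frac{3 t}{8}$ ($v{\left(t,X \right)} = \frac{3 t + 0^{2} X}{8} = \frac{3 t + 0 X}{8} = \frac{3 t + 0}{8} = \frac{3 t}{8}$)
$P{\left(Y,T \right)} = \frac{1}{3} - \frac{Y^{2}}{6}$ ($P{\left(Y,T \right)} = - \frac{Y Y - 2}{6} = - \frac{Y^{2} - 2}{6} = - \frac{-2 + Y^{2}}{6} = \frac{1}{3} - \frac{Y^{2}}{6}$)
$P{\left(v{\left(1,-2 \right)},-18 \right)} \left(-207\right) = \left(\frac{1}{3} - \frac{\left(\frac{3}{8} \cdot 1\right)^{2}}{6}\right) \left(-207\right) = \left(\frac{1}{3} - \frac{\left(\frac{3}{8}\right)^{2}}{6}\right) \left(-207\right) = \left(\frac{1}{3} - \frac{3}{128}\right) \left(-207\right) = \frac{119}{384} \left(-207\right) = - \frac{8211}{128}$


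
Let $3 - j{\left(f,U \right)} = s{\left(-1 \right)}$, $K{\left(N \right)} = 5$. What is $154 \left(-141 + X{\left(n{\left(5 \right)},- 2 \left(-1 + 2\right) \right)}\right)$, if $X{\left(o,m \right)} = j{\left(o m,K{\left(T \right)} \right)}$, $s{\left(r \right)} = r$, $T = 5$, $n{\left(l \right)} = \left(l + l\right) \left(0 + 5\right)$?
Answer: $-21098$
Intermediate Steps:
$n{\left(l \right)} = 10 l$ ($n{\left(l \right)} = 2 l 5 = 10 l$)
$j{\left(f,U \right)} = 4$ ($j{\left(f,U \right)} = 3 - -1 = 3 + 1 = 4$)
$X{\left(o,m \right)} = 4$
$154 \left(-141 + X{\left(n{\left(5 \right)},- 2 \left(-1 + 2\right) \right)}\right) = 154 \left(-141 + 4\right) = 154 \left(-137\right) = -21098$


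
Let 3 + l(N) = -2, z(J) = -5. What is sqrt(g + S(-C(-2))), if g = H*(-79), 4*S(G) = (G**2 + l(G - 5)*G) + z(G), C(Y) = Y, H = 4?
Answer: 5*I*sqrt(51)/2 ≈ 17.854*I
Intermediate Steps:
l(N) = -5 (l(N) = -3 - 2 = -5)
S(G) = -5/4 - 5*G/4 + G**2/4 (S(G) = ((G**2 - 5*G) - 5)/4 = (-5 + G**2 - 5*G)/4 = -5/4 - 5*G/4 + G**2/4)
g = -316 (g = 4*(-79) = -316)
sqrt(g + S(-C(-2))) = sqrt(-316 + (-5/4 - (-5)*(-2)/4 + (-1*(-2))**2/4)) = sqrt(-316 + (-5/4 - 5/4*2 + (1/4)*2**2)) = sqrt(-316 + (-5/4 - 5/2 + (1/4)*4)) = sqrt(-316 + (-5/4 - 5/2 + 1)) = sqrt(-316 - 11/4) = sqrt(-1275/4) = 5*I*sqrt(51)/2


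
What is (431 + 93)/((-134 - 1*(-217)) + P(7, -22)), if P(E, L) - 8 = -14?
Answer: 524/77 ≈ 6.8052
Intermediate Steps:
P(E, L) = -6 (P(E, L) = 8 - 14 = -6)
(431 + 93)/((-134 - 1*(-217)) + P(7, -22)) = (431 + 93)/((-134 - 1*(-217)) - 6) = 524/((-134 + 217) - 6) = 524/(83 - 6) = 524/77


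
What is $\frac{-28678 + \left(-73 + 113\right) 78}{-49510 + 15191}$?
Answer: $\frac{25558}{34319} \approx 0.74472$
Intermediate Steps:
$\frac{-28678 + \left(-73 + 113\right) 78}{-49510 + 15191} = \frac{-28678 + 40 \cdot 78}{-34319} = \left(-28678 + 3120\right) \left(- \frac{1}{34319}\right) = \left(-25558\right) \left(- \frac{1}{34319}\right) = \frac{25558}{34319}$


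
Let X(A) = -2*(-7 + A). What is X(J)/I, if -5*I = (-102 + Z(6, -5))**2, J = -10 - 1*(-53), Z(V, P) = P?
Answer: 360/11449 ≈ 0.031444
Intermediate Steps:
J = 43 (J = -10 + 53 = 43)
X(A) = 14 - 2*A
I = -11449/5 (I = -(-102 - 5)**2/5 = -1/5*(-107)**2 = -1/5*11449 = -11449/5 ≈ -2289.8)
X(J)/I = (14 - 2*43)/(-11449/5) = (14 - 86)*(-5/11449) = -72*(-5/11449) = 360/11449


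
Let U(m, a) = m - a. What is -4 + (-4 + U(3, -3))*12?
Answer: 20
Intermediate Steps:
-4 + (-4 + U(3, -3))*12 = -4 + (-4 + (3 - 1*(-3)))*12 = -4 + (-4 + (3 + 3))*12 = -4 + (-4 + 6)*12 = -4 + 2*12 = -4 + 24 = 20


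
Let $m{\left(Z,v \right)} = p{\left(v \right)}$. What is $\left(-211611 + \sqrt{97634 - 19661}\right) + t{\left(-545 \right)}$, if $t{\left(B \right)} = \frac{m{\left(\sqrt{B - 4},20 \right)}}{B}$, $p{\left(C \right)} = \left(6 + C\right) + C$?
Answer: $- \frac{115328041}{545} + \sqrt{77973} \approx -2.1133 \cdot 10^{5}$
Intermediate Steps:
$p{\left(C \right)} = 6 + 2 C$
$m{\left(Z,v \right)} = 6 + 2 v$
$t{\left(B \right)} = \frac{46}{B}$ ($t{\left(B \right)} = \frac{6 + 2 \cdot 20}{B} = \frac{6 + 40}{B} = \frac{46}{B}$)
$\left(-211611 + \sqrt{97634 - 19661}\right) + t{\left(-545 \right)} = \left(-211611 + \sqrt{97634 - 19661}\right) + \frac{46}{-545} = \left(-211611 + \sqrt{77973}\right) + 46 \left(- \frac{1}{545}\right) = \left(-211611 + \sqrt{77973}\right) - \frac{46}{545} = - \frac{115328041}{545} + \sqrt{77973}$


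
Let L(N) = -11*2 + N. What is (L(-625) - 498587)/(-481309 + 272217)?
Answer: 249617/104546 ≈ 2.3876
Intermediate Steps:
L(N) = -22 + N
(L(-625) - 498587)/(-481309 + 272217) = ((-22 - 625) - 498587)/(-481309 + 272217) = (-647 - 498587)/(-209092) = -499234*(-1/209092) = 249617/104546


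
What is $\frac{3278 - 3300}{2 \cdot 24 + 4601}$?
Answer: $- \frac{22}{4649} \approx -0.0047322$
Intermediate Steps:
$\frac{3278 - 3300}{2 \cdot 24 + 4601} = - \frac{22}{48 + 4601} = - \frac{22}{4649}$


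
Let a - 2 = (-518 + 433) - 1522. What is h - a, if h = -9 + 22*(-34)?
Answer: 848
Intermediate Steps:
a = -1605 (a = 2 + ((-518 + 433) - 1522) = 2 + (-85 - 1522) = 2 - 1607 = -1605)
h = -757 (h = -9 - 748 = -757)
h - a = -757 - 1*(-1605) = -757 + 1605 = 848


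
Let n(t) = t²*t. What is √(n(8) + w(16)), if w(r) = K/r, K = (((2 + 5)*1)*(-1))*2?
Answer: √8178/4 ≈ 22.608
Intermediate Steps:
n(t) = t³
K = -14 (K = ((7*1)*(-1))*2 = (7*(-1))*2 = -7*2 = -14)
w(r) = -14/r
√(n(8) + w(16)) = √(8³ - 14/16) = √(512 - 14*1/16) = √(512 - 7/8) = √(4089/8) = √8178/4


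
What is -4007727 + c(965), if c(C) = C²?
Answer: -3076502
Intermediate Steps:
-4007727 + c(965) = -4007727 + 965² = -4007727 + 931225 = -3076502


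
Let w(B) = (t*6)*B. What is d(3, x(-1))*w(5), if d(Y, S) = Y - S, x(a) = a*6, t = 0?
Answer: 0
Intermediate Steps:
x(a) = 6*a
w(B) = 0 (w(B) = (0*6)*B = 0*B = 0)
d(3, x(-1))*w(5) = (3 - 6*(-1))*0 = (3 - 1*(-6))*0 = (3 + 6)*0 = 9*0 = 0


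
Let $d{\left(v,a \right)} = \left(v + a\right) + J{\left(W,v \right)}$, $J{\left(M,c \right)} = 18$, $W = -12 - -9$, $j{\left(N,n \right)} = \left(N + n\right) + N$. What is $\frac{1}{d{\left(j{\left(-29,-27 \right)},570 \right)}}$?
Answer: $\frac{1}{503} \approx 0.0019881$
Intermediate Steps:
$j{\left(N,n \right)} = n + 2 N$
$W = -3$ ($W = -12 + 9 = -3$)
$d{\left(v,a \right)} = 18 + a + v$ ($d{\left(v,a \right)} = \left(v + a\right) + 18 = \left(a + v\right) + 18 = 18 + a + v$)
$\frac{1}{d{\left(j{\left(-29,-27 \right)},570 \right)}} = \frac{1}{18 + 570 + \left(-27 + 2 \left(-29\right)\right)} = \frac{1}{18 + 570 - 85} = \frac{1}{503}$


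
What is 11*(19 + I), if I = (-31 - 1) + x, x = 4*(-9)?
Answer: -539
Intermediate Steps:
x = -36
I = -68 (I = (-31 - 1) - 36 = -32 - 36 = -68)
11*(19 + I) = 11*(19 - 68) = 11*(-49) = -539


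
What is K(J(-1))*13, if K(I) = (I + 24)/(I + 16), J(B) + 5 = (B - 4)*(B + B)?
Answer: 377/21 ≈ 17.952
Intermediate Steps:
J(B) = -5 + 2*B*(-4 + B) (J(B) = -5 + (B - 4)*(B + B) = -5 + (-4 + B)*(2*B) = -5 + 2*B*(-4 + B))
K(I) = (24 + I)/(16 + I)
K(J(-1))*13 = ((24 + (-5 - 8*(-1) + 2*(-1)**2))/(16 + (-5 - 8*(-1) + 2*(-1)**2)))*13 = ((24 + (-5 + 8 + 2*1))/(16 + (-5 + 8 + 2*1)))*13 = ((24 + (-5 + 8 + 2))/(16 + (-5 + 8 + 2)))*13 = ((24 + 5)/(16 + 5))*13 = (29/21)*13 = 377/21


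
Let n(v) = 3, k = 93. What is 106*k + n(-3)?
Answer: 9861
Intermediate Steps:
106*k + n(-3) = 106*93 + 3 = 9858 + 3 = 9861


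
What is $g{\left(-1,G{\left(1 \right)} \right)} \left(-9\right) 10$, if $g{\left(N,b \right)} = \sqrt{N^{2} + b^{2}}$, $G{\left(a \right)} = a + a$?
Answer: $- 90 \sqrt{5} \approx -201.25$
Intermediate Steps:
$G{\left(a \right)} = 2 a$
$g{\left(-1,G{\left(1 \right)} \right)} \left(-9\right) 10 = \sqrt{\left(-1\right)^{2} + \left(2 \cdot 1\right)^{2}} \left(-9\right) 10 = \sqrt{1 + 2^{2}} \left(-9\right) 10 = \sqrt{1 + 4} \left(-9\right) 10 = \sqrt{5} \left(-9\right) 10 = - 9 \sqrt{5} \cdot 10 = - 90 \sqrt{5}$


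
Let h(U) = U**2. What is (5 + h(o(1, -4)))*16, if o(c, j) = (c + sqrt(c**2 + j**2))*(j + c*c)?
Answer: 2672 + 288*sqrt(17) ≈ 3859.5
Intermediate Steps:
o(c, j) = (c + sqrt(c**2 + j**2))*(j + c**2)
(5 + h(o(1, -4)))*16 = (5 + (1**3 + 1*(-4) - 4*sqrt(1**2 + (-4)**2) + 1**2*sqrt(1**2 + (-4)**2))**2)*16 = (5 + (1 - 4 - 4*sqrt(1 + 16) + 1*sqrt(1 + 16))**2)*16 = (5 + (1 - 4 - 4*sqrt(17) + 1*sqrt(17))**2)*16 = (5 + (1 - 4 - 4*sqrt(17) + sqrt(17))**2)*16 = (5 + (-3 - 3*sqrt(17))**2)*16 = 80 + 16*(-3 - 3*sqrt(17))**2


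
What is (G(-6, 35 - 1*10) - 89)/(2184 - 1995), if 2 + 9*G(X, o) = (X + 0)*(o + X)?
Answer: -131/243 ≈ -0.53909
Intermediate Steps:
G(X, o) = -2/9 + X*(X + o)/9 (G(X, o) = -2/9 + ((X + 0)*(o + X))/9 = -2/9 + (X*(X + o))/9 = -2/9 + X*(X + o)/9)
(G(-6, 35 - 1*10) - 89)/(2184 - 1995) = ((-2/9 + (⅑)*(-6)² + (⅑)*(-6)*(35 - 1*10)) - 89)/(2184 - 1995) = ((-2/9 + (⅑)*36 + (⅑)*(-6)*(35 - 10)) - 89)/189 = ((-2/9 + 4 + (⅑)*(-6)*25) - 89)*(1/189) = ((-2/9 + 4 - 50/3) - 89)*(1/189) = (-116/9 - 89)*(1/189) = -917/9*1/189 = -131/243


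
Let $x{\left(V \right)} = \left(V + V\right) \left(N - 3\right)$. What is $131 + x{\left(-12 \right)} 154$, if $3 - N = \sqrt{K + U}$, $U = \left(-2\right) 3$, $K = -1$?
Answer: $131 + 3696 i \sqrt{7} \approx 131.0 + 9778.7 i$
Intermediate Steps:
$U = -6$
$N = 3 - i \sqrt{7}$ ($N = 3 - \sqrt{-1 - 6} = 3 - \sqrt{-7} = 3 - i \sqrt{7} \approx 3.0 - 2.6458 i$)
$x{\left(V \right)} = - 2 i V \sqrt{7}$ ($x{\left(V \right)} = \left(V + V\right) \left(\left(3 - i \sqrt{7}\right) - 3\right) = 2 V \left(- i \sqrt{7}\right) = - 2 i V \sqrt{7}$)
$131 + x{\left(-12 \right)} 154 = 131 + \left(-2\right) i \left(-12\right) \sqrt{7} \cdot 154 = 131 + 24 i \sqrt{7} \cdot 154 = 131 + 3696 i \sqrt{7}$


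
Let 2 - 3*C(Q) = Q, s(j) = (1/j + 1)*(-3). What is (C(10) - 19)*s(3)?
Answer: 260/3 ≈ 86.667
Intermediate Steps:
s(j) = -3 - 3/j (s(j) = (1 + 1/j)*(-3) = -3 - 3/j)
C(Q) = ⅔ - Q/3
(C(10) - 19)*s(3) = ((⅔ - ⅓*10) - 19)*(-3 - 3/3) = ((⅔ - 10/3) - 19)*(-3 - 3*⅓) = (-8/3 - 19)*(-3 - 1) = -65/3*(-4) = 260/3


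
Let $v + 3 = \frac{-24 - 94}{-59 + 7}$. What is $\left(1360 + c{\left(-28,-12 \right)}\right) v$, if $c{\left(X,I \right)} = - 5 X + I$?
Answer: $- \frac{14136}{13} \approx -1087.4$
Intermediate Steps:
$c{\left(X,I \right)} = I - 5 X$
$v = - \frac{19}{26}$ ($v = -3 + \frac{-24 - 94}{-59 + 7} = -3 - \frac{118}{-52} = -3 - - \frac{59}{26} = -3 + \frac{59}{26} = - \frac{19}{26} \approx -0.73077$)
$\left(1360 + c{\left(-28,-12 \right)}\right) v = \left(1360 - -128\right) \left(- \frac{19}{26}\right) = \left(1360 + \left(-12 + 140\right)\right) \left(- \frac{19}{26}\right) = \left(1360 + 128\right) \left(- \frac{19}{26}\right) = 1488 \left(- \frac{19}{26}\right) = - \frac{14136}{13}$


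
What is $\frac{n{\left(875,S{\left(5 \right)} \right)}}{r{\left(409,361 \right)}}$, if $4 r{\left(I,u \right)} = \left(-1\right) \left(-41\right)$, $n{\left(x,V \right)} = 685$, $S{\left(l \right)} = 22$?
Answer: $\frac{2740}{41} \approx 66.829$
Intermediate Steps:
$r{\left(I,u \right)} = \frac{41}{4}$ ($r{\left(I,u \right)} = \frac{\left(-1\right) \left(-41\right)}{4} = \frac{1}{4} \cdot 41 = \frac{41}{4}$)
$\frac{n{\left(875,S{\left(5 \right)} \right)}}{r{\left(409,361 \right)}} = \frac{685}{\frac{41}{4}} = 685 \cdot \frac{4}{41} = \frac{2740}{41}$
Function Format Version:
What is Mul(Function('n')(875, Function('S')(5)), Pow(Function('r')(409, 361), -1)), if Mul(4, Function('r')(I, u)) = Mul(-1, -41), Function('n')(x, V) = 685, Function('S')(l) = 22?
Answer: Rational(2740, 41) ≈ 66.829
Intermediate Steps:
Function('r')(I, u) = Rational(41, 4) (Function('r')(I, u) = Mul(Rational(1, 4), Mul(-1, -41)) = Mul(Rational(1, 4), 41) = Rational(41, 4))
Mul(Function('n')(875, Function('S')(5)), Pow(Function('r')(409, 361), -1)) = Mul(685, Pow(Rational(41, 4), -1)) = Mul(685, Rational(4, 41)) = Rational(2740, 41)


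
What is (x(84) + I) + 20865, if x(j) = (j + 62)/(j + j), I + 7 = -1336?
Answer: 1639921/84 ≈ 19523.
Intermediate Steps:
I = -1343 (I = -7 - 1336 = -1343)
x(j) = (62 + j)/(2*j) (x(j) = (62 + j)/((2*j)) = (62 + j)*(1/(2*j)) = (62 + j)/(2*j))
(x(84) + I) + 20865 = ((1/2)*(62 + 84)/84 - 1343) + 20865 = ((1/2)*(1/84)*146 - 1343) + 20865 = (73/84 - 1343) + 20865 = -112739/84 + 20865 = 1639921/84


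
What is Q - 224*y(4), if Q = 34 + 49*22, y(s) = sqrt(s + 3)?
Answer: 1112 - 224*sqrt(7) ≈ 519.35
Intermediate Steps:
y(s) = sqrt(3 + s)
Q = 1112 (Q = 34 + 1078 = 1112)
Q - 224*y(4) = 1112 - 224*sqrt(3 + 4) = 1112 - 224*sqrt(7)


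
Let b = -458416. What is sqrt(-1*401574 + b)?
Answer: I*sqrt(859990) ≈ 927.36*I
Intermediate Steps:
sqrt(-1*401574 + b) = sqrt(-1*401574 - 458416) = sqrt(-401574 - 458416) = sqrt(-859990) = I*sqrt(859990)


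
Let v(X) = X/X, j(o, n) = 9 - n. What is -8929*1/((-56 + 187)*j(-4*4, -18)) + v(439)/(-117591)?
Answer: -349991192/138639789 ≈ -2.5245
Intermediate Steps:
v(X) = 1
-8929*1/((-56 + 187)*j(-4*4, -18)) + v(439)/(-117591) = -8929*1/((-56 + 187)*(9 - 1*(-18))) + 1/(-117591) = -8929*1/(131*(9 + 18)) + 1*(-1/117591) = -8929/(27*131) - 1/117591 = -8929/3537 - 1/117591 = -349991192/138639789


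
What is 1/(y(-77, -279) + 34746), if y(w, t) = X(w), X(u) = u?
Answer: 1/34669 ≈ 2.8844e-5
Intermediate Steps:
y(w, t) = w
1/(y(-77, -279) + 34746) = 1/(-77 + 34746) = 1/34669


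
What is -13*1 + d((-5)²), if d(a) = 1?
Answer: -12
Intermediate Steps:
-13*1 + d((-5)²) = -13*1 + 1 = -13 + 1 = -12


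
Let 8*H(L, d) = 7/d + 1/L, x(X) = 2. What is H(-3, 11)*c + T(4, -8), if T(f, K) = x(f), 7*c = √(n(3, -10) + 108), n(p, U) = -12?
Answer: 2 + 5*√6/231 ≈ 2.0530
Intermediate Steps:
H(L, d) = 1/(8*L) + 7/(8*d) (H(L, d) = (7/d + 1/L)/8 = (1/L + 7/d)/8 = 1/(8*L) + 7/(8*d))
c = 4*√6/7 (c = √(-12 + 108)/7 = √96/7 = (4*√6)/7 = 4*√6/7 ≈ 1.3997)
T(f, K) = 2
H(-3, 11)*c + T(4, -8) = ((⅛)*(11 + 7*(-3))/(-3*11))*(4*√6/7) + 2 = ((⅛)*(-⅓)*(1/11)*(11 - 21))*(4*√6/7) + 2 = ((⅛)*(-⅓)*(1/11)*(-10))*(4*√6/7) + 2 = 5*(4*√6/7)/132 + 2 = 5*√6/231 + 2 = 2 + 5*√6/231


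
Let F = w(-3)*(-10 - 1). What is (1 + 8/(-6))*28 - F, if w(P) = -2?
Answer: -94/3 ≈ -31.333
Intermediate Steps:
F = 22 (F = -2*(-10 - 1) = -2*(-11) = 22)
(1 + 8/(-6))*28 - F = (1 + 8/(-6))*28 - 1*22 = (1 + 8*(-⅙))*28 - 22 = (1 - 4/3)*28 - 22 = -⅓*28 - 22 = -28/3 - 22 = -94/3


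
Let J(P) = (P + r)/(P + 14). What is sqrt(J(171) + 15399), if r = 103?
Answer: sqrt(527081465)/185 ≈ 124.10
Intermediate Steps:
J(P) = (103 + P)/(14 + P) (J(P) = (P + 103)/(P + 14) = (103 + P)/(14 + P))
sqrt(J(171) + 15399) = sqrt((103 + 171)/(14 + 171) + 15399) = sqrt(274/185 + 15399) = sqrt(2849089/185) = sqrt(527081465)/185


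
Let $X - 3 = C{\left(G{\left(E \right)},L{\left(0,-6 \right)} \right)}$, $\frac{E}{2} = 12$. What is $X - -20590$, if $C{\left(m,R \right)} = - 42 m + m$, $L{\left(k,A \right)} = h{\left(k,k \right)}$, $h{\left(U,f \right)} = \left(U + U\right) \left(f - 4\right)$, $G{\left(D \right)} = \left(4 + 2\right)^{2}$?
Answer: $19117$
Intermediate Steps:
$E = 24$ ($E = 2 \cdot 12 = 24$)
$G{\left(D \right)} = 36$ ($G{\left(D \right)} = 6^{2} = 36$)
$h{\left(U,f \right)} = 2 U \left(-4 + f\right)$
$L{\left(k,A \right)} = 2 k \left(-4 + k\right)$
$C{\left(m,R \right)} = - 41 m$
$X = -1473$ ($X = 3 - 1476 = -1473$)
$X - -20590 = -1473 - -20590 = -1473 + 20590 = 19117$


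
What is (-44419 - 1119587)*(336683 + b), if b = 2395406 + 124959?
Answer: -3325621014288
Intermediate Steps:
b = 2520365
(-44419 - 1119587)*(336683 + b) = (-44419 - 1119587)*(336683 + 2520365) = -1164006*2857048 = -3325621014288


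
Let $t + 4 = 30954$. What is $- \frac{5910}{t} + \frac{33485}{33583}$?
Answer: $\frac{83788522}{103939385} \approx 0.80613$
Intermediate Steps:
$t = 30950$ ($t = -4 + 30954 = 30950$)
$- \frac{5910}{t} + \frac{33485}{33583} = - \frac{5910}{30950} + \frac{33485}{33583} = \left(-5910\right) \frac{1}{30950} + 33485 \cdot \frac{1}{33583} = - \frac{591}{3095} + \frac{33485}{33583} = \frac{83788522}{103939385}$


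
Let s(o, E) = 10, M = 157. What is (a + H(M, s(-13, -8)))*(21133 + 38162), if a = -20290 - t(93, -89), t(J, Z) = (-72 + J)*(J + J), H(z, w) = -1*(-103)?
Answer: -1428594435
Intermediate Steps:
H(z, w) = 103
t(J, Z) = 2*J*(-72 + J) (t(J, Z) = (-72 + J)*(2*J) = 2*J*(-72 + J))
a = -24196 (a = -20290 - 2*93*(-72 + 93) = -20290 - 2*93*21 = -20290 - 1*3906 = -20290 - 3906 = -24196)
(a + H(M, s(-13, -8)))*(21133 + 38162) = (-24196 + 103)*(21133 + 38162) = -24093*59295 = -1428594435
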